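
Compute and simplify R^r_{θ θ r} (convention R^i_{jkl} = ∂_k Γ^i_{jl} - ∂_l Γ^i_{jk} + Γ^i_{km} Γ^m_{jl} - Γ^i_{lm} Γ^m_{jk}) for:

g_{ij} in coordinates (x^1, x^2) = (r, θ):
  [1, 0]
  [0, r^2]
Non-zero Christoffel symbols (Γ^k_{ij} = Γ^k_{ji}):
Γ^r_{θ θ} = -r
Γ^θ_{r θ} = 1/r
R^r_{θ θ r} = ∂_θ Γ^r_{θ r} - ∂_r Γ^r_{θ θ} + Γ^r_{θ m} Γ^m_{θ r} - Γ^r_{r m} Γ^m_{θ θ}
  = (0) - (-1) + (-1) - (0) = 0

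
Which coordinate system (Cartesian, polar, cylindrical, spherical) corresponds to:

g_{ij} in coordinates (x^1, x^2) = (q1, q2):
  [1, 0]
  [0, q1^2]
The line element ds^2 = dq1^2 + q1^2 dq2^2 is dr^2 + r^2 dθ^2 with q1 = r, q2 = θ.
polar coordinates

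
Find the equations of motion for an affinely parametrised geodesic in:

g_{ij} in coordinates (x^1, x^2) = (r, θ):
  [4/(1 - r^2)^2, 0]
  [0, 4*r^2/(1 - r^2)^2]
Geodesic equation: d^2x^k/dλ^2 + Γ^k_{ij} (dx^i/dλ)(dx^j/dλ) = 0.
Non-zero Christoffel symbols:
Γ^r_{r r} = 2*r/(1 - r^2)
Γ^r_{θ θ} = (r^3 + r)/(r^2 - 1)
Γ^θ_{r θ} = (-r^2 - 1)/(r^3 - r)
Substituting (the symmetric pair Γ^k_{ij}, Γ^k_{ji} combines into a factor 2):
d^2r/dλ^2 + (2*r/(1 - r^2)) (dr/dλ)^2 + ((r^3 + r)/(r^2 - 1)) (dθ/dλ)^2 = 0
d^2θ/dλ^2 + ((-2*r^2 - 2)/(r^3 - r)) (dr/dλ)(dθ/dλ) = 0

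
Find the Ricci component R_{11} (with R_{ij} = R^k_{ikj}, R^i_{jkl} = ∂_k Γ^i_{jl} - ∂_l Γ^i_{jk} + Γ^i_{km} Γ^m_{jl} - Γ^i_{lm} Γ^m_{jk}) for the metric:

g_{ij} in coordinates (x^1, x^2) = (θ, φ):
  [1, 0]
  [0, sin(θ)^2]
Non-zero Christoffel symbols (Γ^k_{ij} = Γ^k_{ji}):
Γ^θ_{φ φ} = -sin(2*θ)/2
Γ^φ_{θ φ} = 1/tan(θ)
R^θ_{θ θ θ} = 0 (a repeated index in an antisymmetric pair)
R^φ_{θ φ θ} = ∂_φ Γ^φ_{θ θ} - ∂_θ Γ^φ_{θ φ} + Γ^φ_{φ m} Γ^m_{θ θ} - Γ^φ_{θ m} Γ^m_{θ φ}
  = (0) - (-1/sin(θ)^2) + (0) - (1/tan(θ)^2) = 1
R_{θθ} = R^θ_{θ θ θ} + R^φ_{θ φ θ} = (0) + (1) = 1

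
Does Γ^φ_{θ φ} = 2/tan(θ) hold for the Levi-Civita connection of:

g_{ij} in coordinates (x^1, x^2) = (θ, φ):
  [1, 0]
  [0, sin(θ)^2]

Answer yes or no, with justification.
Γ^φ_{θ φ} = (1/2) g^{φφ} (∂_θ g_{φφ} + ∂_φ g_{φθ} - ∂_φ g_{θφ}) = (1/2)(1/sin(θ)^2)((sin(2*θ)) + (0) - (0)) = 1/tan(θ)
This differs from the proposed value 2/tan(θ).
No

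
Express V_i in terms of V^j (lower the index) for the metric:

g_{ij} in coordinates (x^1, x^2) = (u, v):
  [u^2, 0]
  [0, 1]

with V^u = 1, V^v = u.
V_i = g_{ij} V^j:
V_u = (u^2)(1) + (0)(u) = u^2
V_v = (0)(1) + (1)(u) = u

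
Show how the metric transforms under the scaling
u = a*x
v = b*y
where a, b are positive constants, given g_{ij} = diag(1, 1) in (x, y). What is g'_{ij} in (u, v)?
Invert the transformation: x = u/a, y = v/b
g'_{ij} = (∂x^k/∂x'^i)(∂x^l/∂x'^j) g_{kl}; with g_{kl} = δ_{kl} this is Σ_k (∂x^k/∂x'^i)(∂x^k/∂x'^j).
Jacobian: ∂x/∂u = 1/a, ∂x/∂v = 0, ∂y/∂u = 0, ∂y/∂v = 1/b
g'_{uu} = (1/a)(1/a) + (0)(0) = 1/a^2
g'_{uv} = (1/a)(0) + (0)(1/b) = 0
g'_{vv} = (0)(0) + (1/b)(1/b) = 1/b^2
g'_{ij} = diag(1/a^2, 1/b^2)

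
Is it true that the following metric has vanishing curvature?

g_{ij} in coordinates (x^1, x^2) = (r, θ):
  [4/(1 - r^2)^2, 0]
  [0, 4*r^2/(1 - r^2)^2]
Non-zero Christoffel symbols:
Γ^r_{r r} = 2*r/(1 - r^2)
Γ^r_{θ θ} = (r^3 + r)/(r^2 - 1)
Γ^θ_{r θ} = (-r^2 - 1)/(r^3 - r)
Ricci tensor: R_{rr} = -4/(r^2 - 1)^2, R_{rθ} = 0, R_{θθ} = -4*r^2/(r^2 - 1)^2
The Ricci tensor is non-zero, so the Riemann tensor is non-zero: not flat.
No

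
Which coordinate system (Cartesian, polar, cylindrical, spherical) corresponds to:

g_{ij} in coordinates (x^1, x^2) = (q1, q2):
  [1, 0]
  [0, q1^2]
The line element ds^2 = dq1^2 + q1^2 dq2^2 is dr^2 + r^2 dθ^2 with q1 = r, q2 = θ.
polar coordinates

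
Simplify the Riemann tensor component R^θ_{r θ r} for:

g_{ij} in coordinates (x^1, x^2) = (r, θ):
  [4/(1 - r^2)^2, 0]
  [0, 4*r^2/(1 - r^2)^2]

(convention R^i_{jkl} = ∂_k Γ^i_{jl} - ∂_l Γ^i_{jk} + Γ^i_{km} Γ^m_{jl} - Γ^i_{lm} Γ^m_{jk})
Non-zero Christoffel symbols (Γ^k_{ij} = Γ^k_{ji}):
Γ^r_{r r} = 2*r/(1 - r^2)
Γ^r_{θ θ} = (r^3 + r)/(r^2 - 1)
Γ^θ_{r θ} = (-r^2 - 1)/(r^3 - r)
R^θ_{r θ r} = ∂_θ Γ^θ_{r r} - ∂_r Γ^θ_{r θ} + Γ^θ_{θ m} Γ^m_{r r} - Γ^θ_{r m} Γ^m_{r θ}
  = (0) - ((r^4 + 4*r^2 - 1)/(r^3 - r)^2) + (2*(r^2 + 1)/(r^2 - 1)^2) - ((r^2 + 1)^2/(r^3 - r)^2) = -4/(r^2 - 1)^2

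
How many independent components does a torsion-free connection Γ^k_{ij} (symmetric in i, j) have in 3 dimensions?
Γ^k_{ij} has n choices for the upper index and n(n+1)/2 independent symmetric lower index pairs.
Total = 3 × 3×4/2 = 3 × 6 = 18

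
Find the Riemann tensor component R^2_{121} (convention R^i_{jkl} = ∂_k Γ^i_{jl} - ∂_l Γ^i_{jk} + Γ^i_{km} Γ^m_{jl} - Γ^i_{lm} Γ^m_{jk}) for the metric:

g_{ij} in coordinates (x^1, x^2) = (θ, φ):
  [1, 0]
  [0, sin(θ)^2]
Non-zero Christoffel symbols (Γ^k_{ij} = Γ^k_{ji}):
Γ^θ_{φ φ} = -sin(2*θ)/2
Γ^φ_{θ φ} = 1/tan(θ)
R^φ_{θ φ θ} = ∂_φ Γ^φ_{θ θ} - ∂_θ Γ^φ_{θ φ} + Γ^φ_{φ m} Γ^m_{θ θ} - Γ^φ_{θ m} Γ^m_{θ φ}
  = (0) - (-1/sin(θ)^2) + (0) - (1/tan(θ)^2) = 1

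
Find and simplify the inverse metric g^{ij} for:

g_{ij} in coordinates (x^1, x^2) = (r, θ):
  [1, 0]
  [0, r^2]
The metric is diagonal, so g^{ij} is diagonal with entries 1/g_{ii}: diag(1, 1/(r^2)).
g^{ij}:
  [1, 0]
  [0, 1/r^2]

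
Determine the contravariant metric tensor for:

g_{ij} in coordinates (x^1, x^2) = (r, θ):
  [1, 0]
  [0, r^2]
The metric is diagonal, so g^{ij} is diagonal with entries 1/g_{ii}: diag(1, 1/(r^2)).
g^{ij}:
  [1, 0]
  [0, 1/r^2]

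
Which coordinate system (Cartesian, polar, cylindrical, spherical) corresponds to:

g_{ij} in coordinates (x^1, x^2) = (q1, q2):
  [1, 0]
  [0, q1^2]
The line element ds^2 = dq1^2 + q1^2 dq2^2 is dr^2 + r^2 dθ^2 with q1 = r, q2 = θ.
polar coordinates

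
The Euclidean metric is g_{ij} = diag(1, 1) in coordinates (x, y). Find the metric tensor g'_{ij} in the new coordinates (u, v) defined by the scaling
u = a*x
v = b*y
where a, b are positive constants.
Invert the transformation: x = u/a, y = v/b
g'_{ij} = (∂x^k/∂x'^i)(∂x^l/∂x'^j) g_{kl}; with g_{kl} = δ_{kl} this is Σ_k (∂x^k/∂x'^i)(∂x^k/∂x'^j).
Jacobian: ∂x/∂u = 1/a, ∂x/∂v = 0, ∂y/∂u = 0, ∂y/∂v = 1/b
g'_{uu} = (1/a)(1/a) + (0)(0) = 1/a^2
g'_{uv} = (1/a)(0) + (0)(1/b) = 0
g'_{vv} = (0)(0) + (1/b)(1/b) = 1/b^2
g'_{ij} = diag(1/a^2, 1/b^2)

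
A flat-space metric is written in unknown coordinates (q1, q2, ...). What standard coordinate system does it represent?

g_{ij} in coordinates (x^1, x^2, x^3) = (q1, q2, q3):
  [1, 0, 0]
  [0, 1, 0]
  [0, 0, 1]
All components are constant and the metric is the identity, i.e. orthonormal rectilinear coordinates.
Cartesian (3D) coordinates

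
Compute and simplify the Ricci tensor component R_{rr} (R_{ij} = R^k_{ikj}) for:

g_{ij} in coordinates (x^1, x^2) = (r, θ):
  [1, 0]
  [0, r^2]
Non-zero Christoffel symbols (Γ^k_{ij} = Γ^k_{ji}):
Γ^r_{θ θ} = -r
Γ^θ_{r θ} = 1/r
R^r_{r r r} = 0 (a repeated index in an antisymmetric pair)
R^θ_{r θ r} = ∂_θ Γ^θ_{r r} - ∂_r Γ^θ_{r θ} + Γ^θ_{θ m} Γ^m_{r r} - Γ^θ_{r m} Γ^m_{r θ}
  = (0) - (-1/r^2) + (0) - (1/r^2) = 0
R_{rr} = R^r_{r r r} + R^θ_{r θ r} = (0) + (0) = 0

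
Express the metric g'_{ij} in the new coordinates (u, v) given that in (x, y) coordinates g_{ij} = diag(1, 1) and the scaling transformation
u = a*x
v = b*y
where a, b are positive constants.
Invert the transformation: x = u/a, y = v/b
g'_{ij} = (∂x^k/∂x'^i)(∂x^l/∂x'^j) g_{kl}; with g_{kl} = δ_{kl} this is Σ_k (∂x^k/∂x'^i)(∂x^k/∂x'^j).
Jacobian: ∂x/∂u = 1/a, ∂x/∂v = 0, ∂y/∂u = 0, ∂y/∂v = 1/b
g'_{uu} = (1/a)(1/a) + (0)(0) = 1/a^2
g'_{uv} = (1/a)(0) + (0)(1/b) = 0
g'_{vv} = (0)(0) + (1/b)(1/b) = 1/b^2
g'_{ij} = diag(1/a^2, 1/b^2)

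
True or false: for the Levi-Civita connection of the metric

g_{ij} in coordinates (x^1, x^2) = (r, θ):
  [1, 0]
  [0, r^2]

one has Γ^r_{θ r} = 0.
Γ^r_{θ r} = (1/2) g^{rr} (∂_θ g_{rr} + ∂_r g_{rθ} - ∂_r g_{θr}) = (1/2)(1)((0) + (0) - (0)) = 0
This equals the proposed value 0.
True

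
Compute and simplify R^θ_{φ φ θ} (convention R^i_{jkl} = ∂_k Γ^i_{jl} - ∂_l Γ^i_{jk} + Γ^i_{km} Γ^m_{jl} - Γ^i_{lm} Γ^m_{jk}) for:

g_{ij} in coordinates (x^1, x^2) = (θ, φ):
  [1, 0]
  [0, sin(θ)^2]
Non-zero Christoffel symbols (Γ^k_{ij} = Γ^k_{ji}):
Γ^θ_{φ φ} = -sin(2*θ)/2
Γ^φ_{θ φ} = 1/tan(θ)
R^θ_{φ φ θ} = ∂_φ Γ^θ_{φ θ} - ∂_θ Γ^θ_{φ φ} + Γ^θ_{φ m} Γ^m_{φ θ} - Γ^θ_{θ m} Γ^m_{φ φ}
  = (0) - (-cos(2*θ)) + (-cos(θ)^2) - (0) = -sin(θ)^2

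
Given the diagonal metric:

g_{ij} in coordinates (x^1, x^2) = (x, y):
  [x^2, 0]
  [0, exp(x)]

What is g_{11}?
With x^1 = x, x^2 = y, g_{11} = g_{xx} is the row-1, column-1 entry of the matrix.
g_{11} = x^2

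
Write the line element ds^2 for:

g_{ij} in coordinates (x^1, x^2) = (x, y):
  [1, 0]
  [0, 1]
ds^2 = g_{ij} dx^i dx^j; only the non-zero components contribute.
ds^2 = dx^2 + dy^2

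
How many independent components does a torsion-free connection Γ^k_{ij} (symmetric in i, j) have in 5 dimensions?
Γ^k_{ij} has n choices for the upper index and n(n+1)/2 independent symmetric lower index pairs.
Total = 5 × 5×6/2 = 5 × 15 = 75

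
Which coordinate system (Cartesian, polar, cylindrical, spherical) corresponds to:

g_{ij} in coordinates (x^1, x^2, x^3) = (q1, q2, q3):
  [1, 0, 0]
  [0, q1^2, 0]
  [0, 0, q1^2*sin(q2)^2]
The line element ds^2 = dq1^2 + q1^2 dq2^2 + q1^2 sin(q2)^2 dq3^2 is dr^2 + r^2 dθ^2 + r^2 sin(θ)^2 dφ^2 with q1 = r, q2 = θ, q3 = φ.
spherical coordinates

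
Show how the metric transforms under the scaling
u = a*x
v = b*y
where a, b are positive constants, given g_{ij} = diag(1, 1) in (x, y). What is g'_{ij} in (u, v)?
Invert the transformation: x = u/a, y = v/b
g'_{ij} = (∂x^k/∂x'^i)(∂x^l/∂x'^j) g_{kl}; with g_{kl} = δ_{kl} this is Σ_k (∂x^k/∂x'^i)(∂x^k/∂x'^j).
Jacobian: ∂x/∂u = 1/a, ∂x/∂v = 0, ∂y/∂u = 0, ∂y/∂v = 1/b
g'_{uu} = (1/a)(1/a) + (0)(0) = 1/a^2
g'_{uv} = (1/a)(0) + (0)(1/b) = 0
g'_{vv} = (0)(0) + (1/b)(1/b) = 1/b^2
g'_{ij} = diag(1/a^2, 1/b^2)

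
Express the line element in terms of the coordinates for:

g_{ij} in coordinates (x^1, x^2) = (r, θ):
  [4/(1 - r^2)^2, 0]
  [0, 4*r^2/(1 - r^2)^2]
ds^2 = g_{ij} dx^i dx^j; only the non-zero components contribute.
ds^2 = (4/(1 - r^2)^2) dr^2 + (4*r^2/(1 - r^2)^2) dθ^2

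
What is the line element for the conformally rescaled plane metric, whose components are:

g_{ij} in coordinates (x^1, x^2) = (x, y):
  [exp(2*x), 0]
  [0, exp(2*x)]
ds^2 = g_{ij} dx^i dx^j; only the non-zero components contribute.
ds^2 = exp(2*x) dx^2 + exp(2*x) dy^2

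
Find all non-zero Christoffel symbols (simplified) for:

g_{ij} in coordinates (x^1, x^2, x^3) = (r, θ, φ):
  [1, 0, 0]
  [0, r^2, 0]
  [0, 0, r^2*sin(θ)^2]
Using Γ^k_{ij} = (1/2) g^{km} (∂_i g_{mj} + ∂_j g_{mi} - ∂_m g_{ij}); the metric is diagonal, so only the m = k term contributes.
Non-zero symbols (using the symmetry Γ^k_{ij} = Γ^k_{ji}):
Γ^r_{θ θ} = (1/2) g^{rr} (∂_θ g_{rθ} + ∂_θ g_{rθ} - ∂_r g_{θθ}) = (1/2)(1)((0) + (0) - (2*r)) = -r
Γ^r_{φ φ} = (1/2) g^{rr} (∂_φ g_{rφ} + ∂_φ g_{rφ} - ∂_r g_{φφ}) = (1/2)(1)((0) + (0) - (2*r*sin(θ)^2)) = -r*sin(θ)^2
Γ^θ_{r θ} = (1/2) g^{θθ} (∂_r g_{θθ} + ∂_θ g_{θr} - ∂_θ g_{rθ}) = (1/2)(1/r^2)((2*r) + (0) - (0)) = 1/r
Γ^θ_{φ φ} = (1/2) g^{θθ} (∂_φ g_{θφ} + ∂_φ g_{θφ} - ∂_θ g_{φφ}) = (1/2)(1/r^2)((0) + (0) - (r^2*sin(2*θ))) = -sin(2*θ)/2
Γ^φ_{r φ} = (1/2) g^{φφ} (∂_r g_{φφ} + ∂_φ g_{φr} - ∂_φ g_{rφ}) = (1/2)(1/(r^2*sin(θ)^2))((2*r*sin(θ)^2) + (0) - (0)) = 1/r
Γ^φ_{θ φ} = (1/2) g^{φφ} (∂_θ g_{φφ} + ∂_φ g_{φθ} - ∂_φ g_{θφ}) = (1/2)(1/(r^2*sin(θ)^2))((r^2*sin(2*θ)) + (0) - (0)) = 1/tan(θ)
All other Christoffel symbols are zero.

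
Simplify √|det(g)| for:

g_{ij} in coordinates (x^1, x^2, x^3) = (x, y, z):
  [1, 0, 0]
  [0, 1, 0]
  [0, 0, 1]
det(g) = 1
√|det(g)| = 1
Volume element: dV = 1 dx dy dz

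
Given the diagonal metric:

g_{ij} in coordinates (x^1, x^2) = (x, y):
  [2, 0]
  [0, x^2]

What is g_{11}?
With x^1 = x, x^2 = y, g_{11} = g_{xx} is the row-1, column-1 entry of the matrix.
g_{11} = 2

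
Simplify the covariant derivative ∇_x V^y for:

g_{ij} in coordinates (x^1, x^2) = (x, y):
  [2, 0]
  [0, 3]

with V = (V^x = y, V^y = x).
All Christoffel symbols are zero.
∇_x V^y = ∂_x V^y + Γ^y_{x j} V^j
  = (1) + (0)(y) + (0)(x)
  = 1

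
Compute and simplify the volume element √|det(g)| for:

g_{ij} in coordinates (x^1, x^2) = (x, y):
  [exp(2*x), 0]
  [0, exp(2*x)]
det(g) = exp(4*x)
√|det(g)| = exp(2*x)
Volume element: dV = exp(2*x) dx dy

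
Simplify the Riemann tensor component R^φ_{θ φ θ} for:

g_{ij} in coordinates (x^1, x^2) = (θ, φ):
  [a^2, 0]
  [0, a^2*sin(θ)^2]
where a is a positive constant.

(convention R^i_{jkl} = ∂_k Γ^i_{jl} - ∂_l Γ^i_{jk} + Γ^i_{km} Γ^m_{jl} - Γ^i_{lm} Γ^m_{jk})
Non-zero Christoffel symbols (Γ^k_{ij} = Γ^k_{ji}):
Γ^θ_{φ φ} = -sin(2*θ)/2
Γ^φ_{θ φ} = 1/tan(θ)
R^φ_{θ φ θ} = ∂_φ Γ^φ_{θ θ} - ∂_θ Γ^φ_{θ φ} + Γ^φ_{φ m} Γ^m_{θ θ} - Γ^φ_{θ m} Γ^m_{θ φ}
  = (0) - (-1/sin(θ)^2) + (0) - (1/tan(θ)^2) = 1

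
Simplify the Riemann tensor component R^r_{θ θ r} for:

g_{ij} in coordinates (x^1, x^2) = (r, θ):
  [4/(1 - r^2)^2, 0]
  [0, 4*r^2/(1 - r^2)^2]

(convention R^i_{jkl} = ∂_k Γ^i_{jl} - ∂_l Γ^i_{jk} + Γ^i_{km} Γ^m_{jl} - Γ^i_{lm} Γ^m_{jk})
Non-zero Christoffel symbols (Γ^k_{ij} = Γ^k_{ji}):
Γ^r_{r r} = 2*r/(1 - r^2)
Γ^r_{θ θ} = (r^3 + r)/(r^2 - 1)
Γ^θ_{r θ} = (-r^2 - 1)/(r^3 - r)
R^r_{θ θ r} = ∂_θ Γ^r_{θ r} - ∂_r Γ^r_{θ θ} + Γ^r_{θ m} Γ^m_{θ r} - Γ^r_{r m} Γ^m_{θ θ}
  = (0) - ((r^4 - 4*r^2 - 1)/(r^2 - 1)^2) + (-(r^2 + 1)^2/(r^2 - 1)^2) - (-2*r^2*(r^2 + 1)/(r^2 - 1)^2) = 4*r^2/(r^2 - 1)^2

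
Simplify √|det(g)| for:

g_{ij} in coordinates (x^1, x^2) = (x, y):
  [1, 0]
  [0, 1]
det(g) = 1
√|det(g)| = 1
Volume element: dV = 1 dx dy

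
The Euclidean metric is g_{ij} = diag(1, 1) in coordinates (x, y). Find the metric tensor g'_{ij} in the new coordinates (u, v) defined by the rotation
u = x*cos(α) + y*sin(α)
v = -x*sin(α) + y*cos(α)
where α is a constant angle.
Invert the transformation: x = u*cos(α) - v*sin(α), y = u*sin(α) + v*cos(α)
g'_{ij} = (∂x^k/∂x'^i)(∂x^l/∂x'^j) g_{kl}; with g_{kl} = δ_{kl} this is Σ_k (∂x^k/∂x'^i)(∂x^k/∂x'^j).
Jacobian: ∂x/∂u = cos(α), ∂x/∂v = -sin(α), ∂y/∂u = sin(α), ∂y/∂v = cos(α)
g'_{uu} = (cos(α))(cos(α)) + (sin(α))(sin(α)) = 1
g'_{uv} = (cos(α))(-sin(α)) + (sin(α))(cos(α)) = 0
g'_{vv} = (-sin(α))(-sin(α)) + (cos(α))(cos(α)) = 1
g'_{ij} = diag(1, 1)
The Euclidean metric is invariant under rotations.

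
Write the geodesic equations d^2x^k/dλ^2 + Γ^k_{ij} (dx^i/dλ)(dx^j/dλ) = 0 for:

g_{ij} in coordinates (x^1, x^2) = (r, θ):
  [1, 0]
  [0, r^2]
Geodesic equation: d^2x^k/dλ^2 + Γ^k_{ij} (dx^i/dλ)(dx^j/dλ) = 0.
Non-zero Christoffel symbols:
Γ^r_{θ θ} = -r
Γ^θ_{r θ} = 1/r
Substituting (the symmetric pair Γ^k_{ij}, Γ^k_{ji} combines into a factor 2):
d^2r/dλ^2 - r (dθ/dλ)^2 = 0
d^2θ/dλ^2 + (2/r) (dr/dλ)(dθ/dλ) = 0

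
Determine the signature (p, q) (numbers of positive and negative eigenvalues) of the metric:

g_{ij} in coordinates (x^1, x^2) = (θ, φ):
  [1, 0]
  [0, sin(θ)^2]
The metric is diagonal, so its eigenvalues are the diagonal entries: 1, sin(θ)^2 (at a generic point, where coordinate-dependent entries are positive).
2 positive, 0 negative.
(2, 0) - Riemannian (positive definite)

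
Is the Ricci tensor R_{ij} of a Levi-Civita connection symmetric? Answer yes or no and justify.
R_{ij} = R^k_{ikj}; the pair symmetry R_{kilj} = R_{ljki} gives R_{ij} = R_{ji}.
Yes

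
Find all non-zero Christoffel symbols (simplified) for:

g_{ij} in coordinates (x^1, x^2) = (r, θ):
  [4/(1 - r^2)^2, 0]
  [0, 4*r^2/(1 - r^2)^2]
Using Γ^k_{ij} = (1/2) g^{km} (∂_i g_{mj} + ∂_j g_{mi} - ∂_m g_{ij}); the metric is diagonal, so only the m = k term contributes.
Non-zero symbols (using the symmetry Γ^k_{ij} = Γ^k_{ji}):
Γ^r_{r r} = (1/2) g^{rr} (∂_r g_{rr} + ∂_r g_{rr} - ∂_r g_{rr}) = (1/2)((1 - r^2)^2/4)((16*r/(1 - r^2)^3) + (16*r/(1 - r^2)^3) - (16*r/(1 - r^2)^3)) = 2*r/(1 - r^2)
Γ^r_{θ θ} = (1/2) g^{rr} (∂_θ g_{rθ} + ∂_θ g_{rθ} - ∂_r g_{θθ}) = (1/2)((1 - r^2)^2/4)((0) + (0) - (-8*(r^3 + r)/(r^2 - 1)^3)) = (r^3 + r)/(r^2 - 1)
Γ^θ_{r θ} = (1/2) g^{θθ} (∂_r g_{θθ} + ∂_θ g_{θr} - ∂_θ g_{rθ}) = (1/2)((1 - r^2)^2/(4*r^2))((-8*(r^3 + r)/(r^2 - 1)^3) + (0) - (0)) = (-r^2 - 1)/(r^3 - r)
All other Christoffel symbols are zero.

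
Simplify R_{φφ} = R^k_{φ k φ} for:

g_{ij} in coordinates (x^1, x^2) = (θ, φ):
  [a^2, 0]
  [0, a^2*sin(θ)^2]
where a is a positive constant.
Non-zero Christoffel symbols (Γ^k_{ij} = Γ^k_{ji}):
Γ^θ_{φ φ} = -sin(2*θ)/2
Γ^φ_{θ φ} = 1/tan(θ)
R^θ_{φ θ φ} = ∂_θ Γ^θ_{φ φ} - ∂_φ Γ^θ_{φ θ} + Γ^θ_{θ m} Γ^m_{φ φ} - Γ^θ_{φ m} Γ^m_{φ θ}
  = (-cos(2*θ)) - (0) + (0) - (-cos(θ)^2) = sin(θ)^2
R^φ_{φ φ φ} = 0 (a repeated index in an antisymmetric pair)
R_{φφ} = R^θ_{φ θ φ} + R^φ_{φ φ φ} = (sin(θ)^2) + (0) = sin(θ)^2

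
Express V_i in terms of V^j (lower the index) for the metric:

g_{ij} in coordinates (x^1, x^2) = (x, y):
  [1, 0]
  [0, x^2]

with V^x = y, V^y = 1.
V_i = g_{ij} V^j:
V_x = (1)(y) + (0)(1) = y
V_y = (0)(y) + (x^2)(1) = x^2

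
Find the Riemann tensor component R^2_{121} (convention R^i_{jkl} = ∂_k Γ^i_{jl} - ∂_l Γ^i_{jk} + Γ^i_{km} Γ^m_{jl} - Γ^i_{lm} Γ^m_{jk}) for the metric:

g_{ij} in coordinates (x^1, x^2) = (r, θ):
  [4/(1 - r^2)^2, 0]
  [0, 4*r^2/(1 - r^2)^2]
Non-zero Christoffel symbols (Γ^k_{ij} = Γ^k_{ji}):
Γ^r_{r r} = 2*r/(1 - r^2)
Γ^r_{θ θ} = (r^3 + r)/(r^2 - 1)
Γ^θ_{r θ} = (-r^2 - 1)/(r^3 - r)
R^θ_{r θ r} = ∂_θ Γ^θ_{r r} - ∂_r Γ^θ_{r θ} + Γ^θ_{θ m} Γ^m_{r r} - Γ^θ_{r m} Γ^m_{r θ}
  = (0) - ((r^4 + 4*r^2 - 1)/(r^3 - r)^2) + (2*(r^2 + 1)/(r^2 - 1)^2) - ((r^2 + 1)^2/(r^3 - r)^2) = -4/(r^2 - 1)^2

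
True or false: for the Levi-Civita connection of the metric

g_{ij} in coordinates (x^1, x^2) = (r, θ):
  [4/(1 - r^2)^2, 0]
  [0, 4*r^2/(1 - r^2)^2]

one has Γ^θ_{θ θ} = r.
Γ^θ_{θ θ} = (1/2) g^{θθ} (∂_θ g_{θθ} + ∂_θ g_{θθ} - ∂_θ g_{θθ}) = (1/2)((1 - r^2)^2/(4*r^2))((0) + (0) - (0)) = 0
This differs from the proposed value r.
False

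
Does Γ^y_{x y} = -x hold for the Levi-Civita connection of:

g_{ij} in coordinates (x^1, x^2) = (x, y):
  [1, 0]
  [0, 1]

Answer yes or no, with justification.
Γ^y_{x y} = (1/2) g^{yy} (∂_x g_{yy} + ∂_y g_{yx} - ∂_y g_{xy}) = (1/2)(1)((0) + (0) - (0)) = 0
This differs from the proposed value -x.
No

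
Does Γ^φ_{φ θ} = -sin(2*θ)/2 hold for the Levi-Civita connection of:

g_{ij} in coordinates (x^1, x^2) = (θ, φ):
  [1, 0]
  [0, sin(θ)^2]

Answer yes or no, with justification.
Γ^φ_{φ θ} = (1/2) g^{φφ} (∂_φ g_{φθ} + ∂_θ g_{φφ} - ∂_φ g_{φθ}) = (1/2)(1/sin(θ)^2)((0) + (sin(2*θ)) - (0)) = 1/tan(θ)
This differs from the proposed value -sin(2*θ)/2.
No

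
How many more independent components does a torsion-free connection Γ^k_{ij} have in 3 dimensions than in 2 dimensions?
Independent components in n dimensions: n × n(n+1)/2 = n^2(n+1)/2.
3D: 3 × 6 = 18
2D: 2 × 3 = 6
Difference = 18 - 6 = 12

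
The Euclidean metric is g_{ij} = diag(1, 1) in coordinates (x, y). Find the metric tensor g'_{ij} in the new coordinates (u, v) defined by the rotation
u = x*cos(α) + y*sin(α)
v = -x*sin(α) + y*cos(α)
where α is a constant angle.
Invert the transformation: x = u*cos(α) - v*sin(α), y = u*sin(α) + v*cos(α)
g'_{ij} = (∂x^k/∂x'^i)(∂x^l/∂x'^j) g_{kl}; with g_{kl} = δ_{kl} this is Σ_k (∂x^k/∂x'^i)(∂x^k/∂x'^j).
Jacobian: ∂x/∂u = cos(α), ∂x/∂v = -sin(α), ∂y/∂u = sin(α), ∂y/∂v = cos(α)
g'_{uu} = (cos(α))(cos(α)) + (sin(α))(sin(α)) = 1
g'_{uv} = (cos(α))(-sin(α)) + (sin(α))(cos(α)) = 0
g'_{vv} = (-sin(α))(-sin(α)) + (cos(α))(cos(α)) = 1
g'_{ij} = diag(1, 1)
The Euclidean metric is invariant under rotations.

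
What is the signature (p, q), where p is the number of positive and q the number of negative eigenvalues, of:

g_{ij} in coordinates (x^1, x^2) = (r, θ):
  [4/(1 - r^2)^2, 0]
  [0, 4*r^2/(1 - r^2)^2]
The metric is diagonal, so its eigenvalues are the diagonal entries: 4/(1 - r^2)^2, 4*r^2/(1 - r^2)^2 (at a generic point, where coordinate-dependent entries are positive).
2 positive, 0 negative.
(2, 0) - Riemannian (positive definite)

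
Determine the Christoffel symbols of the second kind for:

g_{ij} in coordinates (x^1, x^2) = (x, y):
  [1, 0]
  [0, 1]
Using Γ^k_{ij} = (1/2) g^{km} (∂_i g_{mj} + ∂_j g_{mi} - ∂_m g_{ij}); the metric is diagonal, so only the m = k term contributes.
Every metric component is constant, so all ∂_m g_{ij} = 0 and every Christoffel symbol vanishes.
All Christoffel symbols are zero.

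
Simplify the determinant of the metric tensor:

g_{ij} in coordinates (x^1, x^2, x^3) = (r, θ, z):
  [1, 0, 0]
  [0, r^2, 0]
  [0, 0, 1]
Diagonal metric: det(g) = g_{11}·g_{22}·g_{33}
= (1)·(r^2)·(1)
det(g) = r^2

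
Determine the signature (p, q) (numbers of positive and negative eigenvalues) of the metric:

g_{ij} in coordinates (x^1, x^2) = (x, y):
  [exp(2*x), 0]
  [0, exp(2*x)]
The metric is diagonal, so its eigenvalues are the diagonal entries: exp(2*x), exp(2*x) (at a generic point, where coordinate-dependent entries are positive).
2 positive, 0 negative.
(2, 0) - Riemannian (positive definite)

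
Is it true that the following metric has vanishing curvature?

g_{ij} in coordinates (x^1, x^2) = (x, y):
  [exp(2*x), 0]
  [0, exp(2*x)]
Non-zero Christoffel symbols:
Γ^x_{x x} = 1
Γ^x_{y y} = -1
Γ^y_{x y} = 1
Ricci tensor: R_{xx} = 0, R_{xy} = 0, R_{yy} = 0
All R_{ij} vanish; in 2 dimensions the Riemann tensor is fully determined by the Ricci tensor, so R^i_{jkl} = 0: the metric is flat (curvilinear coordinates on flat space).
Yes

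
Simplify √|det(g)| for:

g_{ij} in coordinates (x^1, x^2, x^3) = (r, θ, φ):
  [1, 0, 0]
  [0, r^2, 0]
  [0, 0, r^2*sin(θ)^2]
det(g) = r^4*sin(θ)^2
√|det(g)| = r^2*sin(θ) (taking 0 < θ < π so that |sin(θ)| = sin(θ))
Volume element: dV = r^2*sin(θ) dr dθ dφ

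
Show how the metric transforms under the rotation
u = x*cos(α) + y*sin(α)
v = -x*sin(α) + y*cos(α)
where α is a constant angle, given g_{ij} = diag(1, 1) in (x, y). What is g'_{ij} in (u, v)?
Invert the transformation: x = u*cos(α) - v*sin(α), y = u*sin(α) + v*cos(α)
g'_{ij} = (∂x^k/∂x'^i)(∂x^l/∂x'^j) g_{kl}; with g_{kl} = δ_{kl} this is Σ_k (∂x^k/∂x'^i)(∂x^k/∂x'^j).
Jacobian: ∂x/∂u = cos(α), ∂x/∂v = -sin(α), ∂y/∂u = sin(α), ∂y/∂v = cos(α)
g'_{uu} = (cos(α))(cos(α)) + (sin(α))(sin(α)) = 1
g'_{uv} = (cos(α))(-sin(α)) + (sin(α))(cos(α)) = 0
g'_{vv} = (-sin(α))(-sin(α)) + (cos(α))(cos(α)) = 1
g'_{ij} = diag(1, 1)
The Euclidean metric is invariant under rotations.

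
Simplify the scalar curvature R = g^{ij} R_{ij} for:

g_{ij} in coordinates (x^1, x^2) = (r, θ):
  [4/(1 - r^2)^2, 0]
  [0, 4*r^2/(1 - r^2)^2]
Non-zero Christoffel symbols (Γ^k_{ij} = Γ^k_{ji}):
Γ^r_{r r} = 2*r/(1 - r^2)
Γ^r_{θ θ} = (r^3 + r)/(r^2 - 1)
Γ^θ_{r θ} = (-r^2 - 1)/(r^3 - r)
Ricci tensor (R_{ij} = R^k_{ikj}): R_{rr} = -4/(r^2 - 1)^2, R_{rθ} = 0, R_{θθ} = -4*r^2/(r^2 - 1)^2
Inverse metric: g^{rr} = (1 - r^2)^2/4, g^{θθ} = (1 - r^2)^2/(4*r^2)
R = g^{ij} R_{ij} = ((1 - r^2)^2/4)(-4/(r^2 - 1)^2) + ((1 - r^2)^2/(4*r^2))(-4*r^2/(r^2 - 1)^2) = -2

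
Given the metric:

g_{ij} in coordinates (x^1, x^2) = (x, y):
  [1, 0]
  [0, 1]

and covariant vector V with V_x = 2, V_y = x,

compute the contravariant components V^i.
Inverse metric (diagonal): g^{xx} = 1, g^{yy} = 1
V^i = g^{ij} V_j:
V^x = (1)(2) + (0)(x) = 2
V^y = (0)(2) + (1)(x) = x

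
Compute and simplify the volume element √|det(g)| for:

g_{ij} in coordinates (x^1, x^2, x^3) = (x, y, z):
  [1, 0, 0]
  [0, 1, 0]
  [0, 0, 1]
det(g) = 1
√|det(g)| = 1
Volume element: dV = 1 dx dy dz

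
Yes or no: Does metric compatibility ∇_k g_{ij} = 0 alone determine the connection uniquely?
One also needs vanishing torsion; metric compatibility plus torsion-freeness singles out the Levi-Civita connection.
No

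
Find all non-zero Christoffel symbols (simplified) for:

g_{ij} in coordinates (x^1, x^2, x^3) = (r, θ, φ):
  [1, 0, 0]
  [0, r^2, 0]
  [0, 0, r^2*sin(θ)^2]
Using Γ^k_{ij} = (1/2) g^{km} (∂_i g_{mj} + ∂_j g_{mi} - ∂_m g_{ij}); the metric is diagonal, so only the m = k term contributes.
Non-zero symbols (using the symmetry Γ^k_{ij} = Γ^k_{ji}):
Γ^r_{θ θ} = (1/2) g^{rr} (∂_θ g_{rθ} + ∂_θ g_{rθ} - ∂_r g_{θθ}) = (1/2)(1)((0) + (0) - (2*r)) = -r
Γ^r_{φ φ} = (1/2) g^{rr} (∂_φ g_{rφ} + ∂_φ g_{rφ} - ∂_r g_{φφ}) = (1/2)(1)((0) + (0) - (2*r*sin(θ)^2)) = -r*sin(θ)^2
Γ^θ_{r θ} = (1/2) g^{θθ} (∂_r g_{θθ} + ∂_θ g_{θr} - ∂_θ g_{rθ}) = (1/2)(1/r^2)((2*r) + (0) - (0)) = 1/r
Γ^θ_{φ φ} = (1/2) g^{θθ} (∂_φ g_{θφ} + ∂_φ g_{θφ} - ∂_θ g_{φφ}) = (1/2)(1/r^2)((0) + (0) - (r^2*sin(2*θ))) = -sin(2*θ)/2
Γ^φ_{r φ} = (1/2) g^{φφ} (∂_r g_{φφ} + ∂_φ g_{φr} - ∂_φ g_{rφ}) = (1/2)(1/(r^2*sin(θ)^2))((2*r*sin(θ)^2) + (0) - (0)) = 1/r
Γ^φ_{θ φ} = (1/2) g^{φφ} (∂_θ g_{φφ} + ∂_φ g_{φθ} - ∂_φ g_{θφ}) = (1/2)(1/(r^2*sin(θ)^2))((r^2*sin(2*θ)) + (0) - (0)) = 1/tan(θ)
All other Christoffel symbols are zero.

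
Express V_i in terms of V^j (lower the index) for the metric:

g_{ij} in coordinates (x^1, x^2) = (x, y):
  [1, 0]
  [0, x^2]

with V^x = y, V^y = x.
V_i = g_{ij} V^j:
V_x = (1)(y) + (0)(x) = y
V_y = (0)(y) + (x^2)(x) = x^3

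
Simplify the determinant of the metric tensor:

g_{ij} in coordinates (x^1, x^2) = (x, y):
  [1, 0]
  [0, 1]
For a 2×2 metric: det(g) = g_{11}·g_{22} - g_{12}·g_{21}
= (1)·(1) - (0)·(0)
= 1 - 0
det(g) = 1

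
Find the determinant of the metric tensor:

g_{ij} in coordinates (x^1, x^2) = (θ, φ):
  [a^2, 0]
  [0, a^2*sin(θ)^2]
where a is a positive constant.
For a 2×2 metric: det(g) = g_{11}·g_{22} - g_{12}·g_{21}
= (a^2)·(a^2*sin(θ)^2) - (0)·(0)
= a^4*sin(θ)^2 - 0
det(g) = a^4*sin(θ)^2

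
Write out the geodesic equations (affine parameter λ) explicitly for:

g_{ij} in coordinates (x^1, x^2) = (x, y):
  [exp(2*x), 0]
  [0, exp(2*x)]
Geodesic equation: d^2x^k/dλ^2 + Γ^k_{ij} (dx^i/dλ)(dx^j/dλ) = 0.
Non-zero Christoffel symbols:
Γ^x_{x x} = 1
Γ^x_{y y} = -1
Γ^y_{x y} = 1
Substituting (the symmetric pair Γ^k_{ij}, Γ^k_{ji} combines into a factor 2):
d^2x/dλ^2 + (dx/dλ)^2 - (dy/dλ)^2 = 0
d^2y/dλ^2 + 2 (dx/dλ)(dy/dλ) = 0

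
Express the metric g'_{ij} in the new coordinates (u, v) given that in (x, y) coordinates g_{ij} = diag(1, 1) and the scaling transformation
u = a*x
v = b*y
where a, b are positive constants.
Invert the transformation: x = u/a, y = v/b
g'_{ij} = (∂x^k/∂x'^i)(∂x^l/∂x'^j) g_{kl}; with g_{kl} = δ_{kl} this is Σ_k (∂x^k/∂x'^i)(∂x^k/∂x'^j).
Jacobian: ∂x/∂u = 1/a, ∂x/∂v = 0, ∂y/∂u = 0, ∂y/∂v = 1/b
g'_{uu} = (1/a)(1/a) + (0)(0) = 1/a^2
g'_{uv} = (1/a)(0) + (0)(1/b) = 0
g'_{vv} = (0)(0) + (1/b)(1/b) = 1/b^2
g'_{ij} = diag(1/a^2, 1/b^2)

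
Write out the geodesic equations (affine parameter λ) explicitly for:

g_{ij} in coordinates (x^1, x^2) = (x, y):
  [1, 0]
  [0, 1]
Geodesic equation: d^2x^k/dλ^2 + Γ^k_{ij} (dx^i/dλ)(dx^j/dλ) = 0.
All Christoffel symbols vanish, so the geodesics are straight lines:
d^2x/dλ^2 = 0
d^2y/dλ^2 = 0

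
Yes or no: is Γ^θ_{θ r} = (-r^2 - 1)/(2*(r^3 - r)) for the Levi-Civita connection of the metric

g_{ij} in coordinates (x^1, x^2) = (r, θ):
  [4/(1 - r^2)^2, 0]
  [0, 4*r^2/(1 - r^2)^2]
Γ^θ_{θ r} = (1/2) g^{θθ} (∂_θ g_{θr} + ∂_r g_{θθ} - ∂_θ g_{θr}) = (1/2)((1 - r^2)^2/(4*r^2))((0) + (-8*(r^3 + r)/(r^2 - 1)^3) - (0)) = (-r^2 - 1)/(r^3 - r)
This differs from the proposed value (-r^2 - 1)/(2*(r^3 - r)).
No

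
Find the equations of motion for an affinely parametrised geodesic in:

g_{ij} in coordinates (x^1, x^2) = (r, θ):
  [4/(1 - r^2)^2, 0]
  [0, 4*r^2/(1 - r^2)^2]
Geodesic equation: d^2x^k/dλ^2 + Γ^k_{ij} (dx^i/dλ)(dx^j/dλ) = 0.
Non-zero Christoffel symbols:
Γ^r_{r r} = 2*r/(1 - r^2)
Γ^r_{θ θ} = (r^3 + r)/(r^2 - 1)
Γ^θ_{r θ} = (-r^2 - 1)/(r^3 - r)
Substituting (the symmetric pair Γ^k_{ij}, Γ^k_{ji} combines into a factor 2):
d^2r/dλ^2 + (2*r/(1 - r^2)) (dr/dλ)^2 + ((r^3 + r)/(r^2 - 1)) (dθ/dλ)^2 = 0
d^2θ/dλ^2 + ((-2*r^2 - 2)/(r^3 - r)) (dr/dλ)(dθ/dλ) = 0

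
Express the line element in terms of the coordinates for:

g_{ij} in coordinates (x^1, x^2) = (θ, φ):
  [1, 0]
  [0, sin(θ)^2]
ds^2 = g_{ij} dx^i dx^j; only the non-zero components contribute.
ds^2 = dθ^2 + sin(θ)^2 dφ^2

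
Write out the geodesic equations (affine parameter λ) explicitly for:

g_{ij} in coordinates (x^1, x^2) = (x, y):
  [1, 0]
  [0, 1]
Geodesic equation: d^2x^k/dλ^2 + Γ^k_{ij} (dx^i/dλ)(dx^j/dλ) = 0.
All Christoffel symbols vanish, so the geodesics are straight lines:
d^2x/dλ^2 = 0
d^2y/dλ^2 = 0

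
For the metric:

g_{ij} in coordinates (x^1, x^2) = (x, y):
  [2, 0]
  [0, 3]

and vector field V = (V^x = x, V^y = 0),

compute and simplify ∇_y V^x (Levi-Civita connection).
All Christoffel symbols are zero.
∇_y V^x = ∂_y V^x + Γ^x_{y j} V^j
  = (0) + (0)(x) + (0)(0)
  = 0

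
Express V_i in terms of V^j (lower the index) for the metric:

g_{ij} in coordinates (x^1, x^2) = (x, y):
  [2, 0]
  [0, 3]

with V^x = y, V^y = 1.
V_i = g_{ij} V^j:
V_x = (2)(y) + (0)(1) = 2*y
V_y = (0)(y) + (3)(1) = 3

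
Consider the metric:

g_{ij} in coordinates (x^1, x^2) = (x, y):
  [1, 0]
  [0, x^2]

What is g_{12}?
With x^1 = x, x^2 = y, g_{12} = g_{xy} is the row-1, column-2 entry of the matrix.
g_{12} = 0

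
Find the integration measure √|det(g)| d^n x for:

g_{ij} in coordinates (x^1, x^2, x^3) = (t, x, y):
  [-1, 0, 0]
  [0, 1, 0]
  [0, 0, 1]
det(g) = -1
√|det(g)| = 1
Volume element: dV = 1 dt dx dy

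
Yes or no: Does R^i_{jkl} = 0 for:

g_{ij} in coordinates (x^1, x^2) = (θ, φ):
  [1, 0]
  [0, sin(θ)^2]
Non-zero Christoffel symbols:
Γ^θ_{φ φ} = -sin(2*θ)/2
Γ^φ_{θ φ} = 1/tan(θ)
Ricci tensor: R_{θθ} = 1, R_{θφ} = 0, R_{φφ} = sin(θ)^2
The Ricci tensor is non-zero, so the Riemann tensor is non-zero: not flat.
No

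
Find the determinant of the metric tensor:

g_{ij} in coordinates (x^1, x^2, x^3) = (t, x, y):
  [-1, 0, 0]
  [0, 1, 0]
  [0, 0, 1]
Diagonal metric: det(g) = g_{11}·g_{22}·g_{33}
= (-1)·(1)·(1)
det(g) = -1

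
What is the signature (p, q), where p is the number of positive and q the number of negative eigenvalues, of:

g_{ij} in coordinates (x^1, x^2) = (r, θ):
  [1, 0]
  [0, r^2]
The metric is diagonal, so its eigenvalues are the diagonal entries: 1, r^2 (at a generic point, where coordinate-dependent entries are positive).
2 positive, 0 negative.
(2, 0) - Riemannian (positive definite)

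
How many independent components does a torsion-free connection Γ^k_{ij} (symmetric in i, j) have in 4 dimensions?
Γ^k_{ij} has n choices for the upper index and n(n+1)/2 independent symmetric lower index pairs.
Total = 4 × 4×5/2 = 4 × 10 = 40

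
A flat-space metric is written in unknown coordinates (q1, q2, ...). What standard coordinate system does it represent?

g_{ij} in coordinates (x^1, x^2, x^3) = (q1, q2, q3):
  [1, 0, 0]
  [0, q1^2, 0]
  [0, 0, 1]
The line element ds^2 = dq1^2 + q1^2 dq2^2 + dq3^2 is dr^2 + r^2 dθ^2 + dz^2 with q1 = r, q2 = θ, q3 = z.
cylindrical coordinates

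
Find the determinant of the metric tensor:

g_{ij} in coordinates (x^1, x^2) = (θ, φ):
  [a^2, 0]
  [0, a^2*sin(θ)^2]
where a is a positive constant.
For a 2×2 metric: det(g) = g_{11}·g_{22} - g_{12}·g_{21}
= (a^2)·(a^2*sin(θ)^2) - (0)·(0)
= a^4*sin(θ)^2 - 0
det(g) = a^4*sin(θ)^2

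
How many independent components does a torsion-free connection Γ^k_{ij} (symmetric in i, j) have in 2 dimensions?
Γ^k_{ij} has n choices for the upper index and n(n+1)/2 independent symmetric lower index pairs.
Total = 2 × 2×3/2 = 2 × 3 = 6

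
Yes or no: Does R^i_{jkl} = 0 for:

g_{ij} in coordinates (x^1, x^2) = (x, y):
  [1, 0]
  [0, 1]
All metric components are constant, so every Christoffel symbol vanishes and R^i_{jkl} = 0.
Yes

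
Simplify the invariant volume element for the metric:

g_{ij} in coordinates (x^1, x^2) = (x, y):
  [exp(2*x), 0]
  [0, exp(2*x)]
det(g) = exp(4*x)
√|det(g)| = exp(2*x)
Volume element: dV = exp(2*x) dx dy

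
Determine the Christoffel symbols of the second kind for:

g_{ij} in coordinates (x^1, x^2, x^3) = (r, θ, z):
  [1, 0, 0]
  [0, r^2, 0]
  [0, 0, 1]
Using Γ^k_{ij} = (1/2) g^{km} (∂_i g_{mj} + ∂_j g_{mi} - ∂_m g_{ij}); the metric is diagonal, so only the m = k term contributes.
Non-zero symbols (using the symmetry Γ^k_{ij} = Γ^k_{ji}):
Γ^r_{θ θ} = (1/2) g^{rr} (∂_θ g_{rθ} + ∂_θ g_{rθ} - ∂_r g_{θθ}) = (1/2)(1)((0) + (0) - (2*r)) = -r
Γ^θ_{r θ} = (1/2) g^{θθ} (∂_r g_{θθ} + ∂_θ g_{θr} - ∂_θ g_{rθ}) = (1/2)(1/r^2)((2*r) + (0) - (0)) = 1/r
All other Christoffel symbols are zero.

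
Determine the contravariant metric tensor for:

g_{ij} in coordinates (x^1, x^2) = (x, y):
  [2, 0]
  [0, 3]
The metric is diagonal, so g^{ij} is diagonal with entries 1/g_{ii}: diag(1/2, 1/3).
g^{ij}:
  [1/2, 0]
  [0, 1/3]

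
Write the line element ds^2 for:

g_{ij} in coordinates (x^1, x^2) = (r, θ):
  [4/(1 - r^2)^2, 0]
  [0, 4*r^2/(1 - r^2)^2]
ds^2 = g_{ij} dx^i dx^j; only the non-zero components contribute.
ds^2 = (4/(1 - r^2)^2) dr^2 + (4*r^2/(1 - r^2)^2) dθ^2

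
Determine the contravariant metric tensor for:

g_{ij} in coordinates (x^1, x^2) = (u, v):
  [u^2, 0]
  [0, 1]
The metric is diagonal, so g^{ij} is diagonal with entries 1/g_{ii}: diag(1/(u^2), 1).
g^{ij}:
  [1/u^2, 0]
  [0, 1]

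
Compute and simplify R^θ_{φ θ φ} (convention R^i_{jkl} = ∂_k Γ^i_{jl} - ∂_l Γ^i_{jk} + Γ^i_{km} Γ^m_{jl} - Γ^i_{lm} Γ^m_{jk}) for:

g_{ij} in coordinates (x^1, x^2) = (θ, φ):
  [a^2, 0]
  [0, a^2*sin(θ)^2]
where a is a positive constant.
Non-zero Christoffel symbols (Γ^k_{ij} = Γ^k_{ji}):
Γ^θ_{φ φ} = -sin(2*θ)/2
Γ^φ_{θ φ} = 1/tan(θ)
R^θ_{φ θ φ} = ∂_θ Γ^θ_{φ φ} - ∂_φ Γ^θ_{φ θ} + Γ^θ_{θ m} Γ^m_{φ φ} - Γ^θ_{φ m} Γ^m_{φ θ}
  = (-cos(2*θ)) - (0) + (0) - (-cos(θ)^2) = sin(θ)^2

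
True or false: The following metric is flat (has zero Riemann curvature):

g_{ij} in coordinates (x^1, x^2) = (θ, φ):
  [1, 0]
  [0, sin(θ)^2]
Non-zero Christoffel symbols:
Γ^θ_{φ φ} = -sin(2*θ)/2
Γ^φ_{θ φ} = 1/tan(θ)
Ricci tensor: R_{θθ} = 1, R_{θφ} = 0, R_{φφ} = sin(θ)^2
The Ricci tensor is non-zero, so the Riemann tensor is non-zero: not flat.
False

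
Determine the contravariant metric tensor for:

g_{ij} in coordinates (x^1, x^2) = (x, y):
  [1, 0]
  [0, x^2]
The metric is diagonal, so g^{ij} is diagonal with entries 1/g_{ii}: diag(1, 1/(x^2)).
g^{ij}:
  [1, 0]
  [0, 1/x^2]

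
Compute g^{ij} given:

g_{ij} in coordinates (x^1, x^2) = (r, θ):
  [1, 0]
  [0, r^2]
The metric is diagonal, so g^{ij} is diagonal with entries 1/g_{ii}: diag(1, 1/(r^2)).
g^{ij}:
  [1, 0]
  [0, 1/r^2]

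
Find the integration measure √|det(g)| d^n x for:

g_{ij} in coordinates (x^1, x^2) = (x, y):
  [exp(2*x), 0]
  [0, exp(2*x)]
det(g) = exp(4*x)
√|det(g)| = exp(2*x)
Volume element: dV = exp(2*x) dx dy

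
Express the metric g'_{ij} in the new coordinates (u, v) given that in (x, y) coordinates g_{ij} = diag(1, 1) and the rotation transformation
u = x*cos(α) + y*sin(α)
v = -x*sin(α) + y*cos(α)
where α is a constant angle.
Invert the transformation: x = u*cos(α) - v*sin(α), y = u*sin(α) + v*cos(α)
g'_{ij} = (∂x^k/∂x'^i)(∂x^l/∂x'^j) g_{kl}; with g_{kl} = δ_{kl} this is Σ_k (∂x^k/∂x'^i)(∂x^k/∂x'^j).
Jacobian: ∂x/∂u = cos(α), ∂x/∂v = -sin(α), ∂y/∂u = sin(α), ∂y/∂v = cos(α)
g'_{uu} = (cos(α))(cos(α)) + (sin(α))(sin(α)) = 1
g'_{uv} = (cos(α))(-sin(α)) + (sin(α))(cos(α)) = 0
g'_{vv} = (-sin(α))(-sin(α)) + (cos(α))(cos(α)) = 1
g'_{ij} = diag(1, 1)
The Euclidean metric is invariant under rotations.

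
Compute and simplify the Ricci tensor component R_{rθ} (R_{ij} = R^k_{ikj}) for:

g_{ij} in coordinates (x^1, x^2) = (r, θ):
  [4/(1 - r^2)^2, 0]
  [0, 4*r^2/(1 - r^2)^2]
Non-zero Christoffel symbols (Γ^k_{ij} = Γ^k_{ji}):
Γ^r_{r r} = 2*r/(1 - r^2)
Γ^r_{θ θ} = (r^3 + r)/(r^2 - 1)
Γ^θ_{r θ} = (-r^2 - 1)/(r^3 - r)
R^r_{r r θ} = 0 (a repeated index in an antisymmetric pair)
R^θ_{r θ θ} = 0 (a repeated index in an antisymmetric pair)
R_{rθ} = R^r_{r r θ} + R^θ_{r θ θ} = (0) + (0) = 0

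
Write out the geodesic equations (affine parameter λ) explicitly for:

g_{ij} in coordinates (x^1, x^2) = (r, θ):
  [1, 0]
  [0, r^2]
Geodesic equation: d^2x^k/dλ^2 + Γ^k_{ij} (dx^i/dλ)(dx^j/dλ) = 0.
Non-zero Christoffel symbols:
Γ^r_{θ θ} = -r
Γ^θ_{r θ} = 1/r
Substituting (the symmetric pair Γ^k_{ij}, Γ^k_{ji} combines into a factor 2):
d^2r/dλ^2 - r (dθ/dλ)^2 = 0
d^2θ/dλ^2 + (2/r) (dr/dλ)(dθ/dλ) = 0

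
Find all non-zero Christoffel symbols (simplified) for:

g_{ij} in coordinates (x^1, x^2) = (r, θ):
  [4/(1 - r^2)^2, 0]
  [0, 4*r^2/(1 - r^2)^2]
Using Γ^k_{ij} = (1/2) g^{km} (∂_i g_{mj} + ∂_j g_{mi} - ∂_m g_{ij}); the metric is diagonal, so only the m = k term contributes.
Non-zero symbols (using the symmetry Γ^k_{ij} = Γ^k_{ji}):
Γ^r_{r r} = (1/2) g^{rr} (∂_r g_{rr} + ∂_r g_{rr} - ∂_r g_{rr}) = (1/2)((1 - r^2)^2/4)((16*r/(1 - r^2)^3) + (16*r/(1 - r^2)^3) - (16*r/(1 - r^2)^3)) = 2*r/(1 - r^2)
Γ^r_{θ θ} = (1/2) g^{rr} (∂_θ g_{rθ} + ∂_θ g_{rθ} - ∂_r g_{θθ}) = (1/2)((1 - r^2)^2/4)((0) + (0) - (-8*(r^3 + r)/(r^2 - 1)^3)) = (r^3 + r)/(r^2 - 1)
Γ^θ_{r θ} = (1/2) g^{θθ} (∂_r g_{θθ} + ∂_θ g_{θr} - ∂_θ g_{rθ}) = (1/2)((1 - r^2)^2/(4*r^2))((-8*(r^3 + r)/(r^2 - 1)^3) + (0) - (0)) = (-r^2 - 1)/(r^3 - r)
All other Christoffel symbols are zero.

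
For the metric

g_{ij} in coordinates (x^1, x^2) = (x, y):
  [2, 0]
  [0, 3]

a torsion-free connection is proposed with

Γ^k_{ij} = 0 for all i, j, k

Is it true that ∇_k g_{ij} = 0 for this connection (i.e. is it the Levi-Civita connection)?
Using ∇_k g_{ij} = ∂_k g_{ij} - Γ^m_{ki} g_{mj} - Γ^m_{kj} g_{im}:
e.g. ∇_y g_{xx} = (0) - (0) - (0) = 0
Every component ∇_k g_{ij} vanishes: the connection is metric compatible.
Yes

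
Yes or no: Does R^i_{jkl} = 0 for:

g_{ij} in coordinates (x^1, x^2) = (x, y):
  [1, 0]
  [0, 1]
All metric components are constant, so every Christoffel symbol vanishes and R^i_{jkl} = 0.
Yes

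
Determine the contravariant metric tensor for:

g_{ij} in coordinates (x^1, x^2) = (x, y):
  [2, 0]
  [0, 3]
The metric is diagonal, so g^{ij} is diagonal with entries 1/g_{ii}: diag(1/2, 1/3).
g^{ij}:
  [1/2, 0]
  [0, 1/3]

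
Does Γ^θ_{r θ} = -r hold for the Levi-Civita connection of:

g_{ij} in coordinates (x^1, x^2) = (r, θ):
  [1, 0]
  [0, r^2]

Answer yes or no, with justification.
Γ^θ_{r θ} = (1/2) g^{θθ} (∂_r g_{θθ} + ∂_θ g_{θr} - ∂_θ g_{rθ}) = (1/2)(1/r^2)((2*r) + (0) - (0)) = 1/r
This differs from the proposed value -r.
No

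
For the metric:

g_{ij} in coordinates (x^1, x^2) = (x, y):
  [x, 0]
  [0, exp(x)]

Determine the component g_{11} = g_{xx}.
With x^1 = x, x^2 = y, g_{11} = g_{xx} is the row-1, column-1 entry of the matrix.
g_{11} = x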